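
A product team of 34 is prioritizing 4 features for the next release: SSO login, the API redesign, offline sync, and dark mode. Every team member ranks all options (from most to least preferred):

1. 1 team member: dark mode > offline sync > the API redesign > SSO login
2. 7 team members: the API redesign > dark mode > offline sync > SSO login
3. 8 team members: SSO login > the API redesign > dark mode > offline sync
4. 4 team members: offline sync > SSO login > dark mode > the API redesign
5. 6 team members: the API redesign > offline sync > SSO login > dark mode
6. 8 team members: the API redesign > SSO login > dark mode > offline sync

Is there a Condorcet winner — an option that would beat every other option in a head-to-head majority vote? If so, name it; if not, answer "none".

the API redesign vs SSO login: 22–12 for the API redesign.
the API redesign vs offline sync: 29–5 for the API redesign.
the API redesign vs dark mode: 29–5 for the API redesign.
the API redesign beats every other option head-to-head.

the API redesign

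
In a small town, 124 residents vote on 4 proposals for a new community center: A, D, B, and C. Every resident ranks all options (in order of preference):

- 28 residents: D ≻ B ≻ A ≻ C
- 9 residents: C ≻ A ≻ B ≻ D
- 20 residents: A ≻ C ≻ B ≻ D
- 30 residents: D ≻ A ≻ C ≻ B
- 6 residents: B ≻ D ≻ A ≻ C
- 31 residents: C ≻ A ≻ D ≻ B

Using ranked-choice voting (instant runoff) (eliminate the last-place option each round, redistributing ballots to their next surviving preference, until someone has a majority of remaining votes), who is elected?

Round 1: A 20, D 58, B 6, C 40. Eliminate B.
Round 2: A 20, D 64, C 40. D has a majority.

D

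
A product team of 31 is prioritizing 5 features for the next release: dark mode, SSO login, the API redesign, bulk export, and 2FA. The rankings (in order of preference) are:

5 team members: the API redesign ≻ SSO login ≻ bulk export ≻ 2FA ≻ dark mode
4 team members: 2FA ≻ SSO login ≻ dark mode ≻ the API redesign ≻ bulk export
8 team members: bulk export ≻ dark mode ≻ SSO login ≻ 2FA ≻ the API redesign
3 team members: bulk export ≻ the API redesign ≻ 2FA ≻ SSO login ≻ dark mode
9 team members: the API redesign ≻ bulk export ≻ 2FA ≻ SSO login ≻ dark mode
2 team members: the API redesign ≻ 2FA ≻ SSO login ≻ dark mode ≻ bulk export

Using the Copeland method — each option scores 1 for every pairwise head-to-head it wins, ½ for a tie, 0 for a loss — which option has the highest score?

the API redesign

dark mode: loses to SSO login, the API redesign, bulk export, and 2FA → score 0.
SSO login: beats dark mode; loses to the API redesign, bulk export, and 2FA → score 1.
the API redesign: beats dark mode, SSO login, bulk export, and 2FA → score 4.
bulk export: beats dark mode, SSO login, and 2FA; loses to the API redesign → score 3.
2FA: beats dark mode and SSO login; loses to the API redesign and bulk export → score 2.
the API redesign has the best pairwise record.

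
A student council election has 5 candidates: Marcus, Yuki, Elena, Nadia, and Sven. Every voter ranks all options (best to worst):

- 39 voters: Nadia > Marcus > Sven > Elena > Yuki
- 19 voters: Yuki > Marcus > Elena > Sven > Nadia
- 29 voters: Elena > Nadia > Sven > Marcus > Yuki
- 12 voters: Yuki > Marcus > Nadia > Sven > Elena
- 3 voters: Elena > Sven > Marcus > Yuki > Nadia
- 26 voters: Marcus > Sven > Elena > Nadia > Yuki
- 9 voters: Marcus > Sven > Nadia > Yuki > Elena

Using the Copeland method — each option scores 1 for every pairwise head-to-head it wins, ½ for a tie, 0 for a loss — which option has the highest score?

Marcus

Marcus: beats Yuki, Elena, Nadia, and Sven → score 4.
Yuki: loses to Marcus, Elena, Nadia, and Sven → score 0.
Elena: beats Yuki and Nadia; loses to Marcus and Sven → score 2.
Nadia: beats Yuki and Sven; loses to Marcus and Elena → score 2.
Sven: beats Yuki and Elena; loses to Marcus and Nadia → score 2.
Marcus has the best pairwise record.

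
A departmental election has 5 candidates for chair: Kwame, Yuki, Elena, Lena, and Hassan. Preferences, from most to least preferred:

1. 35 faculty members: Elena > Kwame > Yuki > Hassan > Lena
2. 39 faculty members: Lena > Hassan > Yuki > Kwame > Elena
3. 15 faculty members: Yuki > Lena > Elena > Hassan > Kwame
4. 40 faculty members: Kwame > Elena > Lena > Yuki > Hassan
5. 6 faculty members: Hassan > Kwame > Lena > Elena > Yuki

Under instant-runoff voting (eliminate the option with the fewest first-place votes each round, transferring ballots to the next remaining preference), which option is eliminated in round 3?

Elena

Round 1: Kwame 40, Yuki 15, Elena 35, Lena 39, Hassan 6. Eliminate Hassan.
Round 2: Kwame 46, Yuki 15, Elena 35, Lena 39. Eliminate Yuki.
Round 3: Kwame 46, Elena 35, Lena 54. Eliminate Elena.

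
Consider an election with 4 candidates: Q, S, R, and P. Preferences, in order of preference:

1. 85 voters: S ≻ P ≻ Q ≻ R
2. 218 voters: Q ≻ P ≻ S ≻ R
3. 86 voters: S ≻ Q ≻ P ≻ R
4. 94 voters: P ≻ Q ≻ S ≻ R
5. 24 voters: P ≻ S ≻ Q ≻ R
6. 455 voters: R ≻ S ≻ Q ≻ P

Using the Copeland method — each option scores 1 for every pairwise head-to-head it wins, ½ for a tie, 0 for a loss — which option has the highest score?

Q: beats R and P; loses to S → score 2.
S: beats Q, R, and P → score 3.
R: loses to Q, S, and P → score 0.
P: beats R; loses to Q and S → score 1.
S has the best pairwise record.

S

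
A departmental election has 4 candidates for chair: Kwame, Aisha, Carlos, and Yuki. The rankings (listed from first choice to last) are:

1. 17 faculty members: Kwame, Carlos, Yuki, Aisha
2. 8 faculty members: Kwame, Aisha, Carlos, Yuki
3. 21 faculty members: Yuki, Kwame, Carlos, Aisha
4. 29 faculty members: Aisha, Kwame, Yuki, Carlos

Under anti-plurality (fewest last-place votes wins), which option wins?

Kwame

Last-place votes: Kwame 0, Aisha 38, Carlos 29, Yuki 8.
Kwame is ranked last by the fewest voters, so Kwame wins.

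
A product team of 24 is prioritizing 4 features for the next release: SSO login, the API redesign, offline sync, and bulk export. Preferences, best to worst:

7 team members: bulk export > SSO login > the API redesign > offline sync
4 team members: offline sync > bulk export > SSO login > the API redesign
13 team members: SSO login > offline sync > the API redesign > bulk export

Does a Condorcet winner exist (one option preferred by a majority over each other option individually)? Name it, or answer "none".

SSO login

SSO login vs the API redesign: 24–0 for SSO login.
SSO login vs offline sync: 20–4 for SSO login.
SSO login vs bulk export: 13–11 for SSO login.
SSO login beats every other option head-to-head.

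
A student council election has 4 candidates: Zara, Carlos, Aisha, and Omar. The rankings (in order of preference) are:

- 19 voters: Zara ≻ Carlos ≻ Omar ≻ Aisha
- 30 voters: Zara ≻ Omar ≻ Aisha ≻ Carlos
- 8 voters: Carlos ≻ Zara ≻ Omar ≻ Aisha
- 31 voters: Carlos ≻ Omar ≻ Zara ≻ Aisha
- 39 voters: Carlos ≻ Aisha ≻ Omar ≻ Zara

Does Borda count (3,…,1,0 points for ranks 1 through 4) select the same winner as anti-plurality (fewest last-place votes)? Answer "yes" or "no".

no

Borda — scores: Zara 194, Carlos 272, Aisha 108, Omar 188. Winner: Carlos.
Anti-plurality — last-place votes: Zara 39, Carlos 30, Aisha 58, Omar 0. Winner: Omar.
The two methods disagree.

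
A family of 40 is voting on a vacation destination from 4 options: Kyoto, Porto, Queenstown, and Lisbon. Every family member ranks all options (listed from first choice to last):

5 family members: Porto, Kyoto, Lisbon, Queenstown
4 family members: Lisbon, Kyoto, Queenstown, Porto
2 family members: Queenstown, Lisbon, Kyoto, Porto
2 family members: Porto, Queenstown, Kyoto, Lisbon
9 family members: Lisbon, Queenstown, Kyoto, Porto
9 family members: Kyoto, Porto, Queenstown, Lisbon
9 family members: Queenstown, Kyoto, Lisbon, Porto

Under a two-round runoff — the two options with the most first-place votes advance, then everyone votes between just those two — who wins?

Round 1 first-place votes: Kyoto 9, Porto 7, Queenstown 11, Lisbon 13.
Lisbon and Queenstown advance.
Runoff: Lisbon is preferred to Queenstown by 18 voters; Queenstown by 22.
Queenstown wins the runoff.

Queenstown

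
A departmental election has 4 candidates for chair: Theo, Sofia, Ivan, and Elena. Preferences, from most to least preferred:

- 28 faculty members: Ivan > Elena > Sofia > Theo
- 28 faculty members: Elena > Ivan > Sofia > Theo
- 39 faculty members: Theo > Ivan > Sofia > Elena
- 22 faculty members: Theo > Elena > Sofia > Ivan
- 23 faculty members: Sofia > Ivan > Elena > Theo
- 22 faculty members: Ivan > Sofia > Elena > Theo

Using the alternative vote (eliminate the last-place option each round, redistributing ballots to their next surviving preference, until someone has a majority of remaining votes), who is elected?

Round 1: Theo 61, Sofia 23, Ivan 50, Elena 28. Eliminate Sofia.
Round 2: Theo 61, Ivan 73, Elena 28. Eliminate Elena.
Round 3: Theo 61, Ivan 101. Ivan has a majority.

Ivan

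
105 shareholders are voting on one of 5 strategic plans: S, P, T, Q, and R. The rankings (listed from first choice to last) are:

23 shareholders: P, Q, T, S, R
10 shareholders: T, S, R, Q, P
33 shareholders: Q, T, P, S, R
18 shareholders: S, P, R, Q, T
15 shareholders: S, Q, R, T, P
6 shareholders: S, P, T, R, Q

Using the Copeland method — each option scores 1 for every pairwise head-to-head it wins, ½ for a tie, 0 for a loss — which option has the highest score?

S: beats R; loses to P, T, and Q → score 1.
P: beats S and R; loses to T and Q → score 2.
T: beats S, P, and R; loses to Q → score 3.
Q: beats S, P, T, and R → score 4.
R: loses to S, P, T, and Q → score 0.
Q has the best pairwise record.

Q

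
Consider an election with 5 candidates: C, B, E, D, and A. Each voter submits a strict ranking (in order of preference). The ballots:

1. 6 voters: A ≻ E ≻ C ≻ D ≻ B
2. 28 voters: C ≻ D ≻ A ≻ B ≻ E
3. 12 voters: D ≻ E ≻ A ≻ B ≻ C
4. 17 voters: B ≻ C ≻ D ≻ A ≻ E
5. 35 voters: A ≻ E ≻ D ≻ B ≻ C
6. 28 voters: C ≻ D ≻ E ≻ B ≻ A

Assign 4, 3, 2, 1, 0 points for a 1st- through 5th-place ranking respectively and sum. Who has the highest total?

C: 6·2 + 28·4 + 12·0 + 17·3 + 35·0 + 28·4 = 287
B: 6·0 + 28·1 + 12·1 + 17·4 + 35·1 + 28·1 = 171
E: 6·3 + 28·0 + 12·3 + 17·0 + 35·3 + 28·2 = 215
D: 6·1 + 28·3 + 12·4 + 17·2 + 35·2 + 28·3 = 326
A: 6·4 + 28·2 + 12·2 + 17·1 + 35·4 + 28·0 = 261
D has the highest Borda score (326).

D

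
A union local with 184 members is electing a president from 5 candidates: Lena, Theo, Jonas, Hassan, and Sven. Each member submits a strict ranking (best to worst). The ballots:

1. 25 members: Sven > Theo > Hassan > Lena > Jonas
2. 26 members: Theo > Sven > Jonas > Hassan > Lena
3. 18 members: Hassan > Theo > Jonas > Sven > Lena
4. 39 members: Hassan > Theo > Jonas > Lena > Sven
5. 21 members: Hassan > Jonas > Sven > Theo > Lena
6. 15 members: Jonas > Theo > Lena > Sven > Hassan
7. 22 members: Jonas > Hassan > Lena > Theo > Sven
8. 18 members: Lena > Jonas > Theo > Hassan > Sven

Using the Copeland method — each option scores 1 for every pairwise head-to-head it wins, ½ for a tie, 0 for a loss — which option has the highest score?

Hassan

Lena: beats Sven; loses to Theo, Jonas, and Hassan → score 1.
Theo: beats Lena, Jonas, and Sven; loses to Hassan → score 3.
Jonas: beats Lena and Sven; loses to Theo and Hassan → score 2.
Hassan: beats Lena, Theo, Jonas, and Sven → score 4.
Sven: loses to Lena, Theo, Jonas, and Hassan → score 0.
Hassan has the best pairwise record.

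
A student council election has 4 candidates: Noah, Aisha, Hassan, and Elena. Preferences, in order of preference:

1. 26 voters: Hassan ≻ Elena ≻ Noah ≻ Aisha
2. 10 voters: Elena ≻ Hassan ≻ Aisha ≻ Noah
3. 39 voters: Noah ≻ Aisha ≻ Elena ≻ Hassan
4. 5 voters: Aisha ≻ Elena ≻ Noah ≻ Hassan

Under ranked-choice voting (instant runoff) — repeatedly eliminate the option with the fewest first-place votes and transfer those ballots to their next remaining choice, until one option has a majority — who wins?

Round 1: Noah 39, Aisha 5, Hassan 26, Elena 10. Eliminate Aisha.
Round 2: Noah 39, Hassan 26, Elena 15. Eliminate Elena.
Round 3: Noah 44, Hassan 36. Noah has a majority.

Noah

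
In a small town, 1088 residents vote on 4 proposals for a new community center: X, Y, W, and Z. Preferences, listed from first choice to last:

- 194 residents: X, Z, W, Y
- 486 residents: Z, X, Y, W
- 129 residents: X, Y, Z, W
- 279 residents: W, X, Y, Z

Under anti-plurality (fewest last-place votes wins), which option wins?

X

Last-place votes: X 0, Y 194, W 615, Z 279.
X is ranked last by the fewest voters, so X wins.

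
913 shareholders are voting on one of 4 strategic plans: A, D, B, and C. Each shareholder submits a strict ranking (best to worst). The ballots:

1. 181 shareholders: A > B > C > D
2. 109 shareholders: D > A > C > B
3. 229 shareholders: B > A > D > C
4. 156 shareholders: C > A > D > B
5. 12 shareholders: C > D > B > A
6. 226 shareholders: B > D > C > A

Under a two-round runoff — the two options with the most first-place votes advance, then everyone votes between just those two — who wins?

Round 1 first-place votes: A 181, D 109, B 455, C 168.
B and A advance.
Runoff: B is preferred to A by 467 voters; A by 446.
B wins the runoff.

B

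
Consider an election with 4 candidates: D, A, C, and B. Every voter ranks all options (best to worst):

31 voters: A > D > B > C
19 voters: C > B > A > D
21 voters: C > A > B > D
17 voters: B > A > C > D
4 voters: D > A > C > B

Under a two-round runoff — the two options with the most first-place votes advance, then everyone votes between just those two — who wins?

A

Round 1 first-place votes: D 4, A 31, C 40, B 17.
C and A advance.
Runoff: C is preferred to A by 40 voters; A by 52.
A wins the runoff.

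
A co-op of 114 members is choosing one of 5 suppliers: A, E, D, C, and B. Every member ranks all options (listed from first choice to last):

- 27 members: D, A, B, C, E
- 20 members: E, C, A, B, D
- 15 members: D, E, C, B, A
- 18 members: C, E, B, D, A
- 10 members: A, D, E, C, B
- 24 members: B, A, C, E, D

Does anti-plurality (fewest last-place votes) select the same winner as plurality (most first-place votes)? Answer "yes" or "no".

Anti-plurality — last-place votes: A 33, E 27, D 44, C 0, B 10. Winner: C.
Plurality — first-place votes: A 10, E 20, D 42, C 18, B 24. Winner: D.
The two methods disagree.

no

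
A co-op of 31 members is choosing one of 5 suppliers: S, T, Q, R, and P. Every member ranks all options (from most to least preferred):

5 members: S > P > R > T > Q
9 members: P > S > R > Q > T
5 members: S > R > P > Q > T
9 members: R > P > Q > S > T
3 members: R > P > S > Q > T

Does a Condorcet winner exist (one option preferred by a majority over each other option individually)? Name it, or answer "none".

Checking pairwise contests:
P beats S 21–10.
S beats T 31–0.
S beats Q 22–9.
S beats R 19–12.
R beats P 17–14.
Every option loses at least one head-to-head, so there is no Condorcet winner.

none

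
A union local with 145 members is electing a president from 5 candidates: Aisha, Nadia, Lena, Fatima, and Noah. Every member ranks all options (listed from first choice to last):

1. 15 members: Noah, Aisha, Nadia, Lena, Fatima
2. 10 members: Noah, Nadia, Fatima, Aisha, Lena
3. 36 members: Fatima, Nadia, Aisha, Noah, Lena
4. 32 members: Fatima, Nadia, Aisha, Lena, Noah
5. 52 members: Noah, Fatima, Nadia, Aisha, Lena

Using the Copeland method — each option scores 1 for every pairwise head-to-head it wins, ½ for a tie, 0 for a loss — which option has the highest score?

Noah

Aisha: beats Lena; loses to Nadia, Fatima, and Noah → score 1.
Nadia: beats Aisha and Lena; loses to Fatima and Noah → score 2.
Lena: loses to Aisha, Nadia, Fatima, and Noah → score 0.
Fatima: beats Aisha, Nadia, and Lena; loses to Noah → score 3.
Noah: beats Aisha, Nadia, Lena, and Fatima → score 4.
Noah has the best pairwise record.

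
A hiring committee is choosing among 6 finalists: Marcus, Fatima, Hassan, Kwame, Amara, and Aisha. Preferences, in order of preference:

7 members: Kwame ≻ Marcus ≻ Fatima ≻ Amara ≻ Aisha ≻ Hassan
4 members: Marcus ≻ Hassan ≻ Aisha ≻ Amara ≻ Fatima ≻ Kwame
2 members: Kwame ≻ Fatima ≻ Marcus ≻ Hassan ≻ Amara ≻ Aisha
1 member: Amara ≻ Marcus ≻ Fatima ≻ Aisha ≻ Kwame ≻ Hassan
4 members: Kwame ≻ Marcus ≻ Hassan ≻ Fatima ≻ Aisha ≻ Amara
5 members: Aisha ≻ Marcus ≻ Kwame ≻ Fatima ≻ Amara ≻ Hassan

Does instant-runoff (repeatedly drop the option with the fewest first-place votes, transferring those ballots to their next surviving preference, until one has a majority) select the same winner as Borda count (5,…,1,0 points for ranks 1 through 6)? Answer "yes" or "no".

no

Instant-runoff — R1 Marcus 4, Fatima 0, Hassan 0, Kwame 13, Amara 1, Aisha 5 (Kwame winner). Winner: Kwame.
Borda — scores: Marcus 94, Fatima 54, Hassan 32, Kwame 81, Amara 34, Aisha 50. Winner: Marcus.
The two methods disagree.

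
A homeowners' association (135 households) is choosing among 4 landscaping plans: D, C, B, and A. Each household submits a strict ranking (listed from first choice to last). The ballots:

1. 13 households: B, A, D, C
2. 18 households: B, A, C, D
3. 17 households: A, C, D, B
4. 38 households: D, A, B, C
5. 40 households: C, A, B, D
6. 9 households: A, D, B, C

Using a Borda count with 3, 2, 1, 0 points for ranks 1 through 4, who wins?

D: 13·1 + 18·0 + 17·1 + 38·3 + 40·0 + 9·2 = 162
C: 13·0 + 18·1 + 17·2 + 38·0 + 40·3 + 9·0 = 172
B: 13·3 + 18·3 + 17·0 + 38·1 + 40·1 + 9·1 = 180
A: 13·2 + 18·2 + 17·3 + 38·2 + 40·2 + 9·3 = 296
A has the highest Borda score (296).

A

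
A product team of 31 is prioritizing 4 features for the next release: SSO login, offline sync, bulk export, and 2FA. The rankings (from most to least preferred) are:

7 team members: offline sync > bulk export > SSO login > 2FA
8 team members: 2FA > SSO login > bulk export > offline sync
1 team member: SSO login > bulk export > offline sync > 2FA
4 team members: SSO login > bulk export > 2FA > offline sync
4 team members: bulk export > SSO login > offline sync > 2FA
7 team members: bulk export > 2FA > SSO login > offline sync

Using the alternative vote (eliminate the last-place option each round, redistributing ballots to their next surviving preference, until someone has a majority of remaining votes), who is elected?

bulk export

Round 1: SSO login 5, offline sync 7, bulk export 11, 2FA 8. Eliminate SSO login.
Round 2: offline sync 7, bulk export 16, 2FA 8. Bulk export has a majority.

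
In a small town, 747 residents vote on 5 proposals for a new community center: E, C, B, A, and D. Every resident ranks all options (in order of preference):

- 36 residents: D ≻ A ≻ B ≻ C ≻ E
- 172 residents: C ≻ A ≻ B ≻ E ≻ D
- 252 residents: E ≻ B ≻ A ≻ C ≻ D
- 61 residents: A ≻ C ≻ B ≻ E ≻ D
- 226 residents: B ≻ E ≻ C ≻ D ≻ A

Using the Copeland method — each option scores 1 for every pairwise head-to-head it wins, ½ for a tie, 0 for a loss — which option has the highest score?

B

E: beats C, A, and D; loses to B → score 3.
C: beats A and D; loses to E and B → score 2.
B: beats E, C, A, and D → score 4.
A: beats D; loses to E, C, and B → score 1.
D: loses to E, C, B, and A → score 0.
B has the best pairwise record.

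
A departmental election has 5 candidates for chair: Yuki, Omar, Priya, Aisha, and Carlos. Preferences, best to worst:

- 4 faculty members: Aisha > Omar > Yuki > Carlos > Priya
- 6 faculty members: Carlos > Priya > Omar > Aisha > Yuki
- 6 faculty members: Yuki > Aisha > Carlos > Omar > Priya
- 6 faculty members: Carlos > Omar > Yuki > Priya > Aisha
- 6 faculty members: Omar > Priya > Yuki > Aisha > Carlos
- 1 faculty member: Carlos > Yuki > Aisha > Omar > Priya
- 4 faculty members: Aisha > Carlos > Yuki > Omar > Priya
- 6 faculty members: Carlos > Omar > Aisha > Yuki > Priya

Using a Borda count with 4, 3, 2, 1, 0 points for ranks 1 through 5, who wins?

Yuki: 4·2 + 6·0 + 6·4 + 6·2 + 6·2 + 1·3 + 4·2 + 6·1 = 73
Omar: 4·3 + 6·2 + 6·1 + 6·3 + 6·4 + 1·1 + 4·1 + 6·3 = 95
Priya: 4·0 + 6·3 + 6·0 + 6·1 + 6·3 + 1·0 + 4·0 + 6·0 = 42
Aisha: 4·4 + 6·1 + 6·3 + 6·0 + 6·1 + 1·2 + 4·4 + 6·2 = 76
Carlos: 4·1 + 6·4 + 6·2 + 6·4 + 6·0 + 1·4 + 4·3 + 6·4 = 104
Carlos has the highest Borda score (104).

Carlos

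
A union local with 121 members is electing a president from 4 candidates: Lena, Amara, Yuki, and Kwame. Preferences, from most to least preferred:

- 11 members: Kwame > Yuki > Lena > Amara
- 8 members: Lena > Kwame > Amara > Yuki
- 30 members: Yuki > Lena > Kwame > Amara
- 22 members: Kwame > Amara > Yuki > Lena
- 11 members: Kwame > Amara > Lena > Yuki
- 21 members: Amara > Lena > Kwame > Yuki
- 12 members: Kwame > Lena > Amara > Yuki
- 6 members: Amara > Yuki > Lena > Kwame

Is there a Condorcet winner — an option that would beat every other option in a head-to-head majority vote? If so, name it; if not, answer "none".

none

Checking pairwise contests:
Yuki beats Lena 69–52.
Lena beats Amara 61–60.
Amara beats Yuki 80–41.
Lena beats Kwame 65–56.
Every option loses at least one head-to-head, so there is no Condorcet winner.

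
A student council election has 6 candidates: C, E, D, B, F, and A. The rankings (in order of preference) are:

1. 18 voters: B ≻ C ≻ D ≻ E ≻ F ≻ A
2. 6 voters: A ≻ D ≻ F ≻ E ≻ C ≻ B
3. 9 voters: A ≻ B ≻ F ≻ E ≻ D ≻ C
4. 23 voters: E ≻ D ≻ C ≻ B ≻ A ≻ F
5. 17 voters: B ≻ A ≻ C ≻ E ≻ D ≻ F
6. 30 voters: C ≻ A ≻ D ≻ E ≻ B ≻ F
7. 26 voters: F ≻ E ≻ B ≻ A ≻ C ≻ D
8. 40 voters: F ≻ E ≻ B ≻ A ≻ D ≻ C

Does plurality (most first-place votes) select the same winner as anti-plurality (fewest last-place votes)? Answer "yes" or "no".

Plurality — first-place votes: C 30, E 23, D 0, B 35, F 66, A 15. Winner: F.
Anti-plurality — last-place votes: C 49, E 0, D 26, B 6, F 70, A 18. Winner: E.
The two methods disagree.

no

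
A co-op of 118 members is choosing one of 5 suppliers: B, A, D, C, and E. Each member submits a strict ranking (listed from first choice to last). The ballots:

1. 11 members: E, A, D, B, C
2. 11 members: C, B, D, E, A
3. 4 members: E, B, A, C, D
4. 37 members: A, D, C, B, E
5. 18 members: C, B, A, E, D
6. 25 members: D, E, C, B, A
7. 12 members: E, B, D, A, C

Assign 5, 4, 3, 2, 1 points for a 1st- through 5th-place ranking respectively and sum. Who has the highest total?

B: 11·2 + 11·4 + 4·4 + 37·2 + 18·4 + 25·2 + 12·4 = 326
A: 11·4 + 11·1 + 4·3 + 37·5 + 18·3 + 25·1 + 12·2 = 355
D: 11·3 + 11·3 + 4·1 + 37·4 + 18·1 + 25·5 + 12·3 = 397
C: 11·1 + 11·5 + 4·2 + 37·3 + 18·5 + 25·3 + 12·1 = 362
E: 11·5 + 11·2 + 4·5 + 37·1 + 18·2 + 25·4 + 12·5 = 330
D has the highest Borda score (397).

D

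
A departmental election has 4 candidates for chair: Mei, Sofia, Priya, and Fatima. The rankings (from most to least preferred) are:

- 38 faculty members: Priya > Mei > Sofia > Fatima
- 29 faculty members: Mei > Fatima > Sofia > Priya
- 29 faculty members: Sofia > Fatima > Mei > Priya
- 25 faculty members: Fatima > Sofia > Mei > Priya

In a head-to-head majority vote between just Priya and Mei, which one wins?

Voters preferring Priya to Mei: 38; preferring Mei to Priya: 83.
Mei wins the head-to-head.

Mei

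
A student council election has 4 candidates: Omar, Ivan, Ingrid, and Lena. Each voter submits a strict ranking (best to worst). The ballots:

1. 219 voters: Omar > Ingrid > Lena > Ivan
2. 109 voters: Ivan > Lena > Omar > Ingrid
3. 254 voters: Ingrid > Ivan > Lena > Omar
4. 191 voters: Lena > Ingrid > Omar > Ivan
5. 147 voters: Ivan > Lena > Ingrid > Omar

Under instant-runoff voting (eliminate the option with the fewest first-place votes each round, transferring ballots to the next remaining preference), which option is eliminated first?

Round 1: Omar 219, Ivan 256, Ingrid 254, Lena 191. Eliminate Lena.

Lena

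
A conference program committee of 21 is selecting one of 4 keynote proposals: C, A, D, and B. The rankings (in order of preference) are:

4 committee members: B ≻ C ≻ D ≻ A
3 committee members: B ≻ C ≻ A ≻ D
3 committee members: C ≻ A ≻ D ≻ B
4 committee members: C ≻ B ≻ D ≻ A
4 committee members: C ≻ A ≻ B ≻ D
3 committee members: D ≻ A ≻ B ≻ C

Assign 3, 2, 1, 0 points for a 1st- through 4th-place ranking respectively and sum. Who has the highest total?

C

C: 4·2 + 3·2 + 3·3 + 4·3 + 4·3 + 3·0 = 47
A: 4·0 + 3·1 + 3·2 + 4·0 + 4·2 + 3·2 = 23
D: 4·1 + 3·0 + 3·1 + 4·1 + 4·0 + 3·3 = 20
B: 4·3 + 3·3 + 3·0 + 4·2 + 4·1 + 3·1 = 36
C has the highest Borda score (47).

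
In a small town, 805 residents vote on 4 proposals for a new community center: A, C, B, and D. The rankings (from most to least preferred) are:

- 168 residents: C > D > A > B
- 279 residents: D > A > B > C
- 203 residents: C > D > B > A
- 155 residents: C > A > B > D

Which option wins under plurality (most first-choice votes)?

First-place votes: A 0, C 526, B 0, D 279.
C has the most first-place votes.

C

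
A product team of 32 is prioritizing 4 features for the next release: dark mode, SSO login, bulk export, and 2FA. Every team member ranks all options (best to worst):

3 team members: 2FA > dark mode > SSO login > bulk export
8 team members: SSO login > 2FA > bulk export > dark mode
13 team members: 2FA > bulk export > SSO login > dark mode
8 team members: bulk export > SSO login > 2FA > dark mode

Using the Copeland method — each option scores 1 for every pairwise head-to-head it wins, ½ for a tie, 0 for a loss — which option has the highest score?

2FA

dark mode: loses to SSO login, bulk export, and 2FA → score 0.
SSO login: beats dark mode; ties 2FA; loses to bulk export → score 1.5.
bulk export: beats dark mode and SSO login; loses to 2FA → score 2.
2FA: beats dark mode and bulk export; ties SSO login → score 2.5.
2FA has the best pairwise record.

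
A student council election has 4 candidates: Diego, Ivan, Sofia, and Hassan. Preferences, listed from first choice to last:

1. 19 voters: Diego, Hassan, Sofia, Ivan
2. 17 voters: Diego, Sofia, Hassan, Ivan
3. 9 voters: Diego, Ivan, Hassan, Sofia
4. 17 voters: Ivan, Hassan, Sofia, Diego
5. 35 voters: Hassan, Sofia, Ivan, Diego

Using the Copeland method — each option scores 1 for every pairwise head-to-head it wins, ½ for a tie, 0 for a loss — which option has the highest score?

Diego: loses to Ivan, Sofia, and Hassan → score 0.
Ivan: beats Diego; loses to Sofia and Hassan → score 1.
Sofia: beats Diego and Ivan; loses to Hassan → score 2.
Hassan: beats Diego, Ivan, and Sofia → score 3.
Hassan has the best pairwise record.

Hassan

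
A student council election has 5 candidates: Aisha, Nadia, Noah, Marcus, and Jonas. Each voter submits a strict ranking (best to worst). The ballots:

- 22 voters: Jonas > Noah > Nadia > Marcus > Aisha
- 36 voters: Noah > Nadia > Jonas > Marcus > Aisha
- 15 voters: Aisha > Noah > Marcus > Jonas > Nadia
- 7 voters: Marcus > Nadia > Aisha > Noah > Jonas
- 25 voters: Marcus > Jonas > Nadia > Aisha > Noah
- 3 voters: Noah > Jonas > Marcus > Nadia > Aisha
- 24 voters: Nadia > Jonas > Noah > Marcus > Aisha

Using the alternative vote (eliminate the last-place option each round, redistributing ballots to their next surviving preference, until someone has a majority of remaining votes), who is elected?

Noah

Round 1: Aisha 15, Nadia 24, Noah 39, Marcus 32, Jonas 22. Eliminate Aisha.
Round 2: Nadia 24, Noah 54, Marcus 32, Jonas 22. Eliminate Jonas.
Round 3: Nadia 24, Noah 76, Marcus 32. Noah has a majority.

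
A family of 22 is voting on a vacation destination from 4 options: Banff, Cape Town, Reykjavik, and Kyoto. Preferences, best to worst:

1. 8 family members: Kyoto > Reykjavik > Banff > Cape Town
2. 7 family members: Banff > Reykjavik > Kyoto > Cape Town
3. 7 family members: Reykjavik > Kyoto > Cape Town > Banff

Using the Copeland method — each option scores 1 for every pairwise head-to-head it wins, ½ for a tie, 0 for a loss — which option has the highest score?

Banff: beats Cape Town; loses to Reykjavik and Kyoto → score 1.
Cape Town: loses to Banff, Reykjavik, and Kyoto → score 0.
Reykjavik: beats Banff, Cape Town, and Kyoto → score 3.
Kyoto: beats Banff and Cape Town; loses to Reykjavik → score 2.
Reykjavik has the best pairwise record.

Reykjavik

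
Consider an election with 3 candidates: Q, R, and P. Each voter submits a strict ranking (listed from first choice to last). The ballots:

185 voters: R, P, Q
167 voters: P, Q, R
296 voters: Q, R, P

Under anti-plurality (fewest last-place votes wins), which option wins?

Last-place votes: Q 185, R 167, P 296.
R is ranked last by the fewest voters, so R wins.

R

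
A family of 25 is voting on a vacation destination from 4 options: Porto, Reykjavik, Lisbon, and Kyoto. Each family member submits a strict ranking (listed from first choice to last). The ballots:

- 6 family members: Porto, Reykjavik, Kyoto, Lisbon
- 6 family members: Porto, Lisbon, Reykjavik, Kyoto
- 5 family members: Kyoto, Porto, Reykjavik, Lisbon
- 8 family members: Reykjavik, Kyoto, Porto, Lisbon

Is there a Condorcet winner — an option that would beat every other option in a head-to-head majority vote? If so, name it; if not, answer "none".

none

Checking pairwise contests:
Kyoto beats Porto 13–12.
Porto beats Reykjavik 17–8.
Porto beats Lisbon 25–0.
Reykjavik beats Kyoto 20–5.
Every option loses at least one head-to-head, so there is no Condorcet winner.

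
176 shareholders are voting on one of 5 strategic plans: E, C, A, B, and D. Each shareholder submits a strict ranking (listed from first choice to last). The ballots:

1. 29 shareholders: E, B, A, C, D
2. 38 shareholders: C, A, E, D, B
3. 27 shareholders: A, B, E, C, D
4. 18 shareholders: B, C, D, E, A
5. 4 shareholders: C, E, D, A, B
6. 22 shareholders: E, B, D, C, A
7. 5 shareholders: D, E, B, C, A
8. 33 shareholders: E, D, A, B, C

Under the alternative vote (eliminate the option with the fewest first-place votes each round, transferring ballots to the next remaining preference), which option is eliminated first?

D

Round 1: E 84, C 42, A 27, B 18, D 5. Eliminate D.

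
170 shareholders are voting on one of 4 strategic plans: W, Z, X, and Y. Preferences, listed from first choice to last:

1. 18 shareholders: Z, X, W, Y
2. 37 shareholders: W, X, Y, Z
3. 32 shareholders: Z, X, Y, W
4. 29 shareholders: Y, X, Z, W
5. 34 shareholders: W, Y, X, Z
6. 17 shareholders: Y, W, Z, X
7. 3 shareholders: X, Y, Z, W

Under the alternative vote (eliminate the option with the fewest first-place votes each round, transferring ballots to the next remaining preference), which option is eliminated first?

X

Round 1: W 71, Z 50, X 3, Y 46. Eliminate X.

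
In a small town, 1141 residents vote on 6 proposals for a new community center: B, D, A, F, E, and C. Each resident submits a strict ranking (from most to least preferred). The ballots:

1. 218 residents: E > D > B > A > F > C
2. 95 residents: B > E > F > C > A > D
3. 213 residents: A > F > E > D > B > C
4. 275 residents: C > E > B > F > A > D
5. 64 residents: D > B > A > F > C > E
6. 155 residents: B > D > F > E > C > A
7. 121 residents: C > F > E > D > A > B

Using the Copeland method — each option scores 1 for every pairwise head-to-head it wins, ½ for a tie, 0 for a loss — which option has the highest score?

E

B: beats A, F, and C; loses to D and E → score 3.
D: beats B and C; loses to A, F, and E → score 2.
A: beats D; loses to B, F, E, and C → score 1.
F: beats D, A, and C; loses to B and E → score 3.
E: beats B, D, A, F, and C → score 5.
C: beats A; loses to B, D, F, and E → score 1.
E has the best pairwise record.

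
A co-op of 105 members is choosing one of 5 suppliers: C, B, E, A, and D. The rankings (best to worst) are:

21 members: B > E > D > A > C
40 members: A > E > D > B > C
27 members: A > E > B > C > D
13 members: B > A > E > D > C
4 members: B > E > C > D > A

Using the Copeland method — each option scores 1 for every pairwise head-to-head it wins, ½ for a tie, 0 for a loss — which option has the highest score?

C: loses to B, E, A, and D → score 0.
B: beats C and D; loses to E and A → score 2.
E: beats C, B, and D; loses to A → score 3.
A: beats C, B, E, and D → score 4.
D: beats C; loses to B, E, and A → score 1.
A has the best pairwise record.

A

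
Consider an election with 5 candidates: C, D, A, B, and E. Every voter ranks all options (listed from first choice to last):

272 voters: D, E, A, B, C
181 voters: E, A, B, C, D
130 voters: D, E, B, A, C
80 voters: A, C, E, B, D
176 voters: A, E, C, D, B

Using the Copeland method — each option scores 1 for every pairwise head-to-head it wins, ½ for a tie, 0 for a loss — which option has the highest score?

E

C: beats D; loses to A, B, and E → score 1.
D: beats B; loses to C, A, and E → score 1.
A: beats C, D, and B; loses to E → score 3.
B: beats C; loses to D, A, and E → score 1.
E: beats C, D, A, and B → score 4.
E has the best pairwise record.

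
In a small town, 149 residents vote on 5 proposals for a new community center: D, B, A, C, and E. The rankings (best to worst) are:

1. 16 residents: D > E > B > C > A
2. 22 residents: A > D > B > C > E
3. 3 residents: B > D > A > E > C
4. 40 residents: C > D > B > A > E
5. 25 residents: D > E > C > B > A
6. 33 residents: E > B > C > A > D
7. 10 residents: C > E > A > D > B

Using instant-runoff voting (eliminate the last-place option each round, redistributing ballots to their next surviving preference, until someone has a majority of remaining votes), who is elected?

Round 1: D 41, B 3, A 22, C 50, E 33. Eliminate B.
Round 2: D 44, A 22, C 50, E 33. Eliminate A.
Round 3: D 66, C 50, E 33. Eliminate E.
Round 4: D 66, C 83. C has a majority.

C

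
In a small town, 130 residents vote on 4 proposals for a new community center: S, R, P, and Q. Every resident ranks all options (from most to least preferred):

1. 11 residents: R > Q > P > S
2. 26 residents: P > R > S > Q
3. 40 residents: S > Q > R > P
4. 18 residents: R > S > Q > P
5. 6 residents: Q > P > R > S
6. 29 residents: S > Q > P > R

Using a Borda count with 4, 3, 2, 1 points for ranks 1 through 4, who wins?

S

S: 11·1 + 26·2 + 40·4 + 18·3 + 6·1 + 29·4 = 399
R: 11·4 + 26·3 + 40·2 + 18·4 + 6·2 + 29·1 = 315
P: 11·2 + 26·4 + 40·1 + 18·1 + 6·3 + 29·2 = 260
Q: 11·3 + 26·1 + 40·3 + 18·2 + 6·4 + 29·3 = 326
S has the highest Borda score (399).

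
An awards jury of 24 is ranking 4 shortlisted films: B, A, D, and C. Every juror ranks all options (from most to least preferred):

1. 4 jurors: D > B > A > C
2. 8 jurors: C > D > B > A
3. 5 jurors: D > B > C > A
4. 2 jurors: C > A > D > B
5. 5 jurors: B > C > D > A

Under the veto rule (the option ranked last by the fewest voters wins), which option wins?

D

Last-place votes: B 2, A 18, D 0, C 4.
D is ranked last by the fewest voters, so D wins.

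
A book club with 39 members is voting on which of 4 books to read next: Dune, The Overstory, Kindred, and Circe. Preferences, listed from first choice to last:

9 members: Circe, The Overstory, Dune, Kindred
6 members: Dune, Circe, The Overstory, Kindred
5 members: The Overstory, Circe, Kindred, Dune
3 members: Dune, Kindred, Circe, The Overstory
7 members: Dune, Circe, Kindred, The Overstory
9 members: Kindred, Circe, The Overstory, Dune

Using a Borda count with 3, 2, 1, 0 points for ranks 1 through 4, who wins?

Circe

Dune: 9·1 + 6·3 + 5·0 + 3·3 + 7·3 + 9·0 = 57
The Overstory: 9·2 + 6·1 + 5·3 + 3·0 + 7·0 + 9·1 = 48
Kindred: 9·0 + 6·0 + 5·1 + 3·2 + 7·1 + 9·3 = 45
Circe: 9·3 + 6·2 + 5·2 + 3·1 + 7·2 + 9·2 = 84
Circe has the highest Borda score (84).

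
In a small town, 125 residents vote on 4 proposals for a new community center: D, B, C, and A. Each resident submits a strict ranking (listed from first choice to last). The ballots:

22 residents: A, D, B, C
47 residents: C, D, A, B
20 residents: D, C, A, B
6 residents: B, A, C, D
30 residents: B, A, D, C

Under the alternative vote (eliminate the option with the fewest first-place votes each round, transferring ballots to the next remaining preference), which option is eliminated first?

D

Round 1: D 20, B 36, C 47, A 22. Eliminate D.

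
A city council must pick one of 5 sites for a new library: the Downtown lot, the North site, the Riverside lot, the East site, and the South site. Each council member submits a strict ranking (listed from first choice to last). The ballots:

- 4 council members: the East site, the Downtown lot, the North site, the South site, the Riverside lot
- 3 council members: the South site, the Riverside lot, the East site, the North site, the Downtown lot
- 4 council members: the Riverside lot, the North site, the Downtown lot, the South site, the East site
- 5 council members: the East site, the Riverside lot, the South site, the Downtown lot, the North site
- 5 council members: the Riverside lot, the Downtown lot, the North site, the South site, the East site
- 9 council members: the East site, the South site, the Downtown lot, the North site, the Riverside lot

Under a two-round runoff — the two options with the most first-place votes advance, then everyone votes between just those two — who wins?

the East site

Round 1 first-place votes: the Downtown lot 0, the North site 0, the Riverside lot 9, the East site 18, the South site 3.
the East site and the Riverside lot advance.
Runoff: the East site is preferred to the Riverside lot by 18 voters; the Riverside lot by 12.
the East site wins the runoff.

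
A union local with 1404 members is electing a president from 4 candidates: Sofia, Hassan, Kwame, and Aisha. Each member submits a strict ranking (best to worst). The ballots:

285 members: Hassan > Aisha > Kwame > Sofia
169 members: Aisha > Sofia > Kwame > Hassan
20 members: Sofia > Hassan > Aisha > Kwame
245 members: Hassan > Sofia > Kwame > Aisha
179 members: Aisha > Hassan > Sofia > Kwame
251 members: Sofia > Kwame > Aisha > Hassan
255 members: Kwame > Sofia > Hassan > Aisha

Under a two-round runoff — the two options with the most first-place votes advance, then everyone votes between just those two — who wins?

Hassan

Round 1 first-place votes: Sofia 271, Hassan 530, Kwame 255, Aisha 348.
Hassan and Aisha advance.
Runoff: Hassan is preferred to Aisha by 805 voters; Aisha by 599.
Hassan wins the runoff.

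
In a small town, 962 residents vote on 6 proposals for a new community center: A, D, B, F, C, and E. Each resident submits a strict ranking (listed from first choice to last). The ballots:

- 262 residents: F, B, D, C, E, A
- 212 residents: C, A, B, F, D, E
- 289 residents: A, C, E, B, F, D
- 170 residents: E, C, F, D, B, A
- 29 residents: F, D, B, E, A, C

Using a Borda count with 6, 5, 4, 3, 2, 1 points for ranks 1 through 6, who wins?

C

A: 262·1 + 212·5 + 289·6 + 170·1 + 29·2 = 3284
D: 262·4 + 212·2 + 289·1 + 170·3 + 29·5 = 2416
B: 262·5 + 212·4 + 289·3 + 170·2 + 29·4 = 3481
F: 262·6 + 212·3 + 289·2 + 170·4 + 29·6 = 3640
C: 262·3 + 212·6 + 289·5 + 170·5 + 29·1 = 4382
E: 262·2 + 212·1 + 289·4 + 170·6 + 29·3 = 2999
C has the highest Borda score (4382).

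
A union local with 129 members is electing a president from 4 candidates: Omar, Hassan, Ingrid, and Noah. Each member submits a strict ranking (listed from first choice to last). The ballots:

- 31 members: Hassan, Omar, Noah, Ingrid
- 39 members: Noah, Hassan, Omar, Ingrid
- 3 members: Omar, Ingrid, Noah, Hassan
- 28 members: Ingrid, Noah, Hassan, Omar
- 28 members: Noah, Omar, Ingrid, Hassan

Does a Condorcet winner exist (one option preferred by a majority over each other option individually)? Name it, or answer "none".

Noah

Noah vs Omar: 95–34 for Noah.
Noah vs Hassan: 98–31 for Noah.
Noah vs Ingrid: 98–31 for Noah.
Noah beats every other option head-to-head.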